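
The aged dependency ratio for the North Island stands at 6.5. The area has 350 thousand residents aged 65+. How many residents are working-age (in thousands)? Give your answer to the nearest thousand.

Old-age dependency ratio = elderly / working-age × 100
6.5 = 350 / W × 100
⇒ 5 385

Working-age: 5 385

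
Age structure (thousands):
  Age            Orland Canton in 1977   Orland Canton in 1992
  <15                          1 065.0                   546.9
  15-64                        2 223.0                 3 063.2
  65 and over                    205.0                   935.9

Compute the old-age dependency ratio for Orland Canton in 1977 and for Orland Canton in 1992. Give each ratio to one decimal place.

Orland Canton in 1977: 9.2
Orland Canton in 1992: 30.6

Orland Canton in 1977: 205.0 / 2 223.0 × 100 = 9.2
Orland Canton in 1992: 935.9 / 3 063.2 × 100 = 30.6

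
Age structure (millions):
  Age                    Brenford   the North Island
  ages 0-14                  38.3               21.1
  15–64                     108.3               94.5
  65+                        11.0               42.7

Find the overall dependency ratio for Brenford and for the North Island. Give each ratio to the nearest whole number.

Brenford: (38.3 + 11.0) / 108.3 × 100 = 49.3 / 108.3 × 100 = 46
the North Island: (21.1 + 42.7) / 94.5 × 100 = 63.8 / 94.5 × 100 = 68

Brenford: 46
the North Island: 68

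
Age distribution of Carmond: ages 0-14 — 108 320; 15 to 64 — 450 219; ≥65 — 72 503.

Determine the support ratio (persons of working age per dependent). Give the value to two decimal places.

Support ratio: 2.49

Support ratio = 450 219 / (108 320 + 72 503) = 450 219 / 180 823 = 2.49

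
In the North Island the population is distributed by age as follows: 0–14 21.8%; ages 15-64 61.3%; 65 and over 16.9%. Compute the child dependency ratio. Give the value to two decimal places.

Youth dependency ratio = 21.8 / 61.3 × 100 = 35.56

Youth dependency ratio: 35.56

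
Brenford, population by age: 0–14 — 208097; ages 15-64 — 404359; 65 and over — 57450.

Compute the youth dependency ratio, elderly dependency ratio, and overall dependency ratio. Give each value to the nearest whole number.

Youth dependency ratio = 208097 / 404359 × 100 = 51
Old-age dependency ratio = 57450 / 404359 × 100 = 14
Total dependency ratio = (208097 + 57450) / 404359 × 100 = 265547 / 404359 × 100 = 66

Youth dependency ratio: 51
Old-age dependency ratio: 14
Total dependency ratio: 66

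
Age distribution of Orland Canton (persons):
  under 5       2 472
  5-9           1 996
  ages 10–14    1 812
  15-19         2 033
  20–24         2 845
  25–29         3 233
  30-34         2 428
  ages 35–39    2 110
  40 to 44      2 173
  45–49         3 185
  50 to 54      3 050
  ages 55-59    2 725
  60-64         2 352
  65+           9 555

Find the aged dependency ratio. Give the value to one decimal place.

Old-age dependency ratio: 36.6

0–14: 2 472 + 1 996 + 1 812 = 6 280
15–64: 2 033 + 2 845 + 3 233 + 2 428 + 2 110 + 2 173 + 3 185 + 3 050 + 2 725 + 2 352 = 26 134
65+: 9 555
Old-age dependency ratio = 9 555 / 26 134 × 100 = 36.6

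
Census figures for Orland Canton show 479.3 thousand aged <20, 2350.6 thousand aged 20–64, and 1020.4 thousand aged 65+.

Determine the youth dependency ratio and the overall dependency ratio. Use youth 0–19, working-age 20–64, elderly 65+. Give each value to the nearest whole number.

Youth dependency ratio = 479.3 / 2350.6 × 100 = 20
Total dependency ratio = (479.3 + 1020.4) / 2350.6 × 100 = 1499.7 / 2350.6 × 100 = 64

Youth dependency ratio: 20
Total dependency ratio: 64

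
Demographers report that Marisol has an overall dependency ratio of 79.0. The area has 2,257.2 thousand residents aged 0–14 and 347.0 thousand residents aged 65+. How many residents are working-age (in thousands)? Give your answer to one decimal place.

Total dependency ratio = (youth + elderly) / working-age × 100
79.0 = (2,257.2 + 347.0) / W × 100
⇒ 3,296.5

Working-age: 3,296.5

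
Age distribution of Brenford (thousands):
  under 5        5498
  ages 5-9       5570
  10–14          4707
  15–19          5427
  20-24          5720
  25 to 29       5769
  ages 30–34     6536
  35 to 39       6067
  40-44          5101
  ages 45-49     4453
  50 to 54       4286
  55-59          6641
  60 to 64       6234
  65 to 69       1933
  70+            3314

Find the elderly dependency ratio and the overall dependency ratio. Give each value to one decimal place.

Old-age dependency ratio: 9.3
Total dependency ratio: 37.4

0–14: 5498 + 5570 + 4707 = 15775
15–64: 5427 + 5720 + 5769 + 6536 + 6067 + 5101 + 4453 + 4286 + 6641 + 6234 = 56234
65+: 1933 + 3314 = 5247
Old-age dependency ratio = 5247 / 56234 × 100 = 9.3
Total dependency ratio = (15775 + 5247) / 56234 × 100 = 21022 / 56234 × 100 = 37.4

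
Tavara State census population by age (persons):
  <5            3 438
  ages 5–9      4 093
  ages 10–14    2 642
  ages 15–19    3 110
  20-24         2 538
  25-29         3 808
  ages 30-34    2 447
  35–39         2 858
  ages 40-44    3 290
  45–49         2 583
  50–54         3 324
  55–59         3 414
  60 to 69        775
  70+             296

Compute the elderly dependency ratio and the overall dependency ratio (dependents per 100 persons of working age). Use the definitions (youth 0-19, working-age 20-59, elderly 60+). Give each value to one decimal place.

Old-age dependency ratio: 4.4
Total dependency ratio: 59.2

0–19: 3 438 + 4 093 + 2 642 + 3 110 = 13 283
20–59: 2 538 + 3 808 + 2 447 + 2 858 + 3 290 + 2 583 + 3 324 + 3 414 = 24 262
60+: 775 + 296 = 1 071
Old-age dependency ratio = 1 071 / 24 262 × 100 = 4.4
Total dependency ratio = (13 283 + 1 071) / 24 262 × 100 = 14 354 / 24 262 × 100 = 59.2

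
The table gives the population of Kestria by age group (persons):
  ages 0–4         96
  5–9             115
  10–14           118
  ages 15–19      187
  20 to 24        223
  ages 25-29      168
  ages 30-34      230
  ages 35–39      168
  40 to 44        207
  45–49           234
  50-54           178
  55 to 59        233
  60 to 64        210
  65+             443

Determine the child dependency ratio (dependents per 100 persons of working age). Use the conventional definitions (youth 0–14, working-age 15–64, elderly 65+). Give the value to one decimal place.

Youth dependency ratio: 16.1

0–14: 96 + 115 + 118 = 329
15–64: 187 + 223 + 168 + 230 + 168 + 207 + 234 + 178 + 233 + 210 = 2 038
65+: 443
Youth dependency ratio = 329 / 2 038 × 100 = 16.1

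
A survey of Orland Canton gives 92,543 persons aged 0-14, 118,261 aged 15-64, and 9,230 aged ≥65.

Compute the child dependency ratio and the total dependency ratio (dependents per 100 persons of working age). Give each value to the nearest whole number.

Youth dependency ratio = 92,543 / 118,261 × 100 = 78
Total dependency ratio = (92,543 + 9,230) / 118,261 × 100 = 101,773 / 118,261 × 100 = 86

Youth dependency ratio: 78
Total dependency ratio: 86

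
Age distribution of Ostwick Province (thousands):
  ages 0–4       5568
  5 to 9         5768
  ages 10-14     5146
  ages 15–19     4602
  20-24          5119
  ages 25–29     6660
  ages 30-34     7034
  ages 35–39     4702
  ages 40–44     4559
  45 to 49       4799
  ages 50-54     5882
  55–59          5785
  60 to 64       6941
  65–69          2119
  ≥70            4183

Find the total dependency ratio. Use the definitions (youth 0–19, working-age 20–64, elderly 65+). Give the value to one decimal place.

0–19: 5568 + 5768 + 5146 + 4602 = 21084
20–64: 5119 + 6660 + 7034 + 4702 + 4559 + 4799 + 5882 + 5785 + 6941 = 51481
65+: 2119 + 4183 = 6302
Total dependency ratio = (21084 + 6302) / 51481 × 100 = 27386 / 51481 × 100 = 53.2

Total dependency ratio: 53.2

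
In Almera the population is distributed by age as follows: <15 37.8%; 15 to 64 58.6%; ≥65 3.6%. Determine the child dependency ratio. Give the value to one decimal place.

Youth dependency ratio = 37.8 / 58.6 × 100 = 64.5

Youth dependency ratio: 64.5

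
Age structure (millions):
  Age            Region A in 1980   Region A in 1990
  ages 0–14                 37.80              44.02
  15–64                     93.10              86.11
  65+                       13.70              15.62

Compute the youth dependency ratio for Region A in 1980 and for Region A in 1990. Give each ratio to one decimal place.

Region A in 1980: 37.80 / 93.10 × 100 = 40.6
Region A in 1990: 44.02 / 86.11 × 100 = 51.1

Region A in 1980: 40.6
Region A in 1990: 51.1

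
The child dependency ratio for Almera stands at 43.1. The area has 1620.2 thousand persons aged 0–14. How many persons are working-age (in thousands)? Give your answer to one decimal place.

Working-age: 3759.2

Youth dependency ratio = youth / working-age × 100
43.1 = 1620.2 / W × 100
⇒ 3759.2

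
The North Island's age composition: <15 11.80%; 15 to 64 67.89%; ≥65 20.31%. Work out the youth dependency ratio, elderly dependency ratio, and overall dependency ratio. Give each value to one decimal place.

Youth dependency ratio = 11.80 / 67.89 × 100 = 17.4
Old-age dependency ratio = 20.31 / 67.89 × 100 = 29.9
Total dependency ratio = (11.80 + 20.31) / 67.89 × 100 = 32.11 / 67.89 × 100 = 47.3

Youth dependency ratio: 17.4
Old-age dependency ratio: 29.9
Total dependency ratio: 47.3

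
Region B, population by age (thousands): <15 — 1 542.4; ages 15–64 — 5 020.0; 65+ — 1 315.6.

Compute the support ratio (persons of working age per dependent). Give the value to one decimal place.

Support ratio: 1.8

Support ratio = 5 020.0 / (1 542.4 + 1 315.6) = 5 020.0 / 2 858.0 = 1.8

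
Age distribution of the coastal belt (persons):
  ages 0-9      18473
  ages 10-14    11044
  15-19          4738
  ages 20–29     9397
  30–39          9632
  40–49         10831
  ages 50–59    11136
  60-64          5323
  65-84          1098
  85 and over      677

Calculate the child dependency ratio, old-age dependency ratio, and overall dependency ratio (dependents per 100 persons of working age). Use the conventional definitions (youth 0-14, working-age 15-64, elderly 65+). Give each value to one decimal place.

0–14: 18473 + 11044 = 29517
15–64: 4738 + 9397 + 9632 + 10831 + 11136 + 5323 = 51057
65+: 1098 + 677 = 1775
Youth dependency ratio = 29517 / 51057 × 100 = 57.8
Old-age dependency ratio = 1775 / 51057 × 100 = 3.5
Total dependency ratio = (29517 + 1775) / 51057 × 100 = 31292 / 51057 × 100 = 61.3

Youth dependency ratio: 57.8
Old-age dependency ratio: 3.5
Total dependency ratio: 61.3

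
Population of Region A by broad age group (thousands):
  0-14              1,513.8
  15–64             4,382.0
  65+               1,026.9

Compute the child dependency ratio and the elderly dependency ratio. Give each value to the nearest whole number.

Youth dependency ratio = 1,513.8 / 4,382.0 × 100 = 35
Old-age dependency ratio = 1,026.9 / 4,382.0 × 100 = 23

Youth dependency ratio: 35
Old-age dependency ratio: 23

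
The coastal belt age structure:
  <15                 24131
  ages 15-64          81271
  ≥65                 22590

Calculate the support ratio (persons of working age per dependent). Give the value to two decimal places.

Support ratio = 81271 / (24131 + 22590) = 81271 / 46721 = 1.74

Support ratio: 1.74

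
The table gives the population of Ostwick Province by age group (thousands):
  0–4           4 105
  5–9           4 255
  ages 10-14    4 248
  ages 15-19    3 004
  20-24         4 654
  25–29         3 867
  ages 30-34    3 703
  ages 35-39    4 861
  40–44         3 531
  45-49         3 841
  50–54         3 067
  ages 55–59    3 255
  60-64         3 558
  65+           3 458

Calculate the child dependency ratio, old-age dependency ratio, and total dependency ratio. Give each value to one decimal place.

Youth dependency ratio: 33.8
Old-age dependency ratio: 9.3
Total dependency ratio: 43.0

0–14: 4 105 + 4 255 + 4 248 = 12 608
15–64: 3 004 + 4 654 + 3 867 + 3 703 + 4 861 + 3 531 + 3 841 + 3 067 + 3 255 + 3 558 = 37 341
65+: 3 458
Youth dependency ratio = 12 608 / 37 341 × 100 = 33.8
Old-age dependency ratio = 3 458 / 37 341 × 100 = 9.3
Total dependency ratio = (12 608 + 3 458) / 37 341 × 100 = 16 066 / 37 341 × 100 = 43.0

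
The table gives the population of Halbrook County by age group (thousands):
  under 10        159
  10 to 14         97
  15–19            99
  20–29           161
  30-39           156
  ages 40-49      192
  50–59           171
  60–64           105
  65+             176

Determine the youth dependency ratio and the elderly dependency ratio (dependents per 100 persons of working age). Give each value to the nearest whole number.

Youth dependency ratio: 29
Old-age dependency ratio: 20

0–14: 159 + 97 = 256
15–64: 99 + 161 + 156 + 192 + 171 + 105 = 884
65+: 176
Youth dependency ratio = 256 / 884 × 100 = 29
Old-age dependency ratio = 176 / 884 × 100 = 20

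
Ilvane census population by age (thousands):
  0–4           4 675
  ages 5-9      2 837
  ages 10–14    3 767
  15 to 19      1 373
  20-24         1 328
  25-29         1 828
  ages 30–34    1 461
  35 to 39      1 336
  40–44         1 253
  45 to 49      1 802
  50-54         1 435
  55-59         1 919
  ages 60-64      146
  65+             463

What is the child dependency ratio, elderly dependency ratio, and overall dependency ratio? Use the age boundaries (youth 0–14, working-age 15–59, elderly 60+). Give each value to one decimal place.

Youth dependency ratio: 82.1
Old-age dependency ratio: 4.4
Total dependency ratio: 86.6

0–14: 4 675 + 2 837 + 3 767 = 11 279
15–59: 1 373 + 1 328 + 1 828 + 1 461 + 1 336 + 1 253 + 1 802 + 1 435 + 1 919 = 13 735
60+: 146 + 463 = 609
Youth dependency ratio = 11 279 / 13 735 × 100 = 82.1
Old-age dependency ratio = 609 / 13 735 × 100 = 4.4
Total dependency ratio = (11 279 + 609) / 13 735 × 100 = 11 888 / 13 735 × 100 = 86.6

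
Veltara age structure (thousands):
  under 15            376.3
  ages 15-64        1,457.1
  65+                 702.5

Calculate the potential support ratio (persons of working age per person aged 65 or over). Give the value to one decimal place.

Potential support ratio = 1,457.1 / 702.5 = 2.1

Potential support ratio: 2.1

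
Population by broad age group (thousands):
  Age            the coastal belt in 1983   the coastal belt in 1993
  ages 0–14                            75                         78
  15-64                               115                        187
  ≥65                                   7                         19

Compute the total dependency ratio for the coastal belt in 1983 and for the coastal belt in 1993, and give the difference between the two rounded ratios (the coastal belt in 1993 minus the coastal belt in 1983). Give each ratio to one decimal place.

the coastal belt in 1983: 71.3
the coastal belt in 1993: 51.9
Difference: -19.4

the coastal belt in 1983: (75 + 7) / 115 × 100 = 82 / 115 × 100 = 71.3
the coastal belt in 1993: (78 + 19) / 187 × 100 = 97 / 187 × 100 = 51.9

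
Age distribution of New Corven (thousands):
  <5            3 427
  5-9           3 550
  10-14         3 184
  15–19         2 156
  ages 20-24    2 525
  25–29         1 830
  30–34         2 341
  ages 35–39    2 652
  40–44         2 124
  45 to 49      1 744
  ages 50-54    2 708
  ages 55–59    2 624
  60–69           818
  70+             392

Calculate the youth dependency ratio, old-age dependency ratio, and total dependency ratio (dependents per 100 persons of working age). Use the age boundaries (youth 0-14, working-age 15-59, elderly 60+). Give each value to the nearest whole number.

0–14: 3 427 + 3 550 + 3 184 = 10 161
15–59: 2 156 + 2 525 + 1 830 + 2 341 + 2 652 + 2 124 + 1 744 + 2 708 + 2 624 = 20 704
60+: 818 + 392 = 1 210
Youth dependency ratio = 10 161 / 20 704 × 100 = 49
Old-age dependency ratio = 1 210 / 20 704 × 100 = 6
Total dependency ratio = (10 161 + 1 210) / 20 704 × 100 = 11 371 / 20 704 × 100 = 55

Youth dependency ratio: 49
Old-age dependency ratio: 6
Total dependency ratio: 55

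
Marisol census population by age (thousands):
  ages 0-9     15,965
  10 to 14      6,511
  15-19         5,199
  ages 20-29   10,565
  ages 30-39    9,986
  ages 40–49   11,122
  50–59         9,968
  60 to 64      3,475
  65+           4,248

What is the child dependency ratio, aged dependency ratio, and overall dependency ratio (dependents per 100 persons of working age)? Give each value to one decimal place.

Youth dependency ratio: 44.7
Old-age dependency ratio: 8.4
Total dependency ratio: 53.1

0–14: 15,965 + 6,511 = 22,476
15–64: 5,199 + 10,565 + 9,986 + 11,122 + 9,968 + 3,475 = 50,315
65+: 4,248
Youth dependency ratio = 22,476 / 50,315 × 100 = 44.7
Old-age dependency ratio = 4,248 / 50,315 × 100 = 8.4
Total dependency ratio = (22,476 + 4,248) / 50,315 × 100 = 26,724 / 50,315 × 100 = 53.1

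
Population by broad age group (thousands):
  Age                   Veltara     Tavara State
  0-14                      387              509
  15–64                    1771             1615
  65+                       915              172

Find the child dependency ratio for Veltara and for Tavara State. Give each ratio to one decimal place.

Veltara: 387 / 1771 × 100 = 21.9
Tavara State: 509 / 1615 × 100 = 31.5

Veltara: 21.9
Tavara State: 31.5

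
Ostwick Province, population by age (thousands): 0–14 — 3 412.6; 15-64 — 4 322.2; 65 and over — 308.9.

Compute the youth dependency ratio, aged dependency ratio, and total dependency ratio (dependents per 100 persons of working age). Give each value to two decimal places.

Youth dependency ratio: 78.96
Old-age dependency ratio: 7.15
Total dependency ratio: 86.10

Youth dependency ratio = 3 412.6 / 4 322.2 × 100 = 78.96
Old-age dependency ratio = 308.9 / 4 322.2 × 100 = 7.15
Total dependency ratio = (3 412.6 + 308.9) / 4 322.2 × 100 = 3 721.5 / 4 322.2 × 100 = 86.10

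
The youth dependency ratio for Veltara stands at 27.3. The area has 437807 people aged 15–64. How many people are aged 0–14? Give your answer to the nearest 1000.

Youth dependency ratio = youth / working-age × 100
27.3 = Y / 437807 × 100
⇒ 120000

Aged 0–14: 120000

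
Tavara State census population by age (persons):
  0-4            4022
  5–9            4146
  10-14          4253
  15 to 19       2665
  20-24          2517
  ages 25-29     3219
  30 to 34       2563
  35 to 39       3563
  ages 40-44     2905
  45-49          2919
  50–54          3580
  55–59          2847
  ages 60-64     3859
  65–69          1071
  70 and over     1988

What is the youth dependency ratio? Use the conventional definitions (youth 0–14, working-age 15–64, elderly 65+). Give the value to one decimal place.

Youth dependency ratio: 40.5

0–14: 4022 + 4146 + 4253 = 12421
15–64: 2665 + 2517 + 3219 + 2563 + 3563 + 2905 + 2919 + 3580 + 2847 + 3859 = 30637
65+: 1071 + 1988 = 3059
Youth dependency ratio = 12421 / 30637 × 100 = 40.5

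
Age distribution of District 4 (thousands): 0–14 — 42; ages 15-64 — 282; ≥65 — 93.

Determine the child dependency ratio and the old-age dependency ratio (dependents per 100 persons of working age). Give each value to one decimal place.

Youth dependency ratio: 14.9
Old-age dependency ratio: 33.0

Youth dependency ratio = 42 / 282 × 100 = 14.9
Old-age dependency ratio = 93 / 282 × 100 = 33.0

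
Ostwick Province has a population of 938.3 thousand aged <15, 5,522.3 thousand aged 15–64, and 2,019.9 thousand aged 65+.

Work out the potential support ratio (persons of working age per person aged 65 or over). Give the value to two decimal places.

Potential support ratio = 5,522.3 / 2,019.9 = 2.73

Potential support ratio: 2.73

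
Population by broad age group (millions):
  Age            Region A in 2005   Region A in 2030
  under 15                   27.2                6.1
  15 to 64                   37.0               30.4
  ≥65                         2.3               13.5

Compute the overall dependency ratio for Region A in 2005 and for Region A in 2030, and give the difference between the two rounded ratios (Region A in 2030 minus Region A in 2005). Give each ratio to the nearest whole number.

Region A in 2005: 80
Region A in 2030: 64
Difference: -16

Region A in 2005: (27.2 + 2.3) / 37.0 × 100 = 29.5 / 37.0 × 100 = 80
Region A in 2030: (6.1 + 13.5) / 30.4 × 100 = 19.6 / 30.4 × 100 = 64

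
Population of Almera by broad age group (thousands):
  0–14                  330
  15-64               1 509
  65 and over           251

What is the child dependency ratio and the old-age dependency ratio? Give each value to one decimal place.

Youth dependency ratio: 21.9
Old-age dependency ratio: 16.6

Youth dependency ratio = 330 / 1 509 × 100 = 21.9
Old-age dependency ratio = 251 / 1 509 × 100 = 16.6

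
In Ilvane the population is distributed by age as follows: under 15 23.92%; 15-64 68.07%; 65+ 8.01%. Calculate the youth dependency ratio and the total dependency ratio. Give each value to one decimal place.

Youth dependency ratio: 35.1
Total dependency ratio: 46.9

Youth dependency ratio = 23.92 / 68.07 × 100 = 35.1
Total dependency ratio = (23.92 + 8.01) / 68.07 × 100 = 31.93 / 68.07 × 100 = 46.9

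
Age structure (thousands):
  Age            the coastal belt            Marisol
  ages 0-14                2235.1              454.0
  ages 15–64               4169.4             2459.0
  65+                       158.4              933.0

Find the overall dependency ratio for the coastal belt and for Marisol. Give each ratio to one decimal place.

the coastal belt: 57.4
Marisol: 56.4

the coastal belt: (2235.1 + 158.4) / 4169.4 × 100 = 2393.5 / 4169.4 × 100 = 57.4
Marisol: (454.0 + 933.0) / 2459.0 × 100 = 1387.0 / 2459.0 × 100 = 56.4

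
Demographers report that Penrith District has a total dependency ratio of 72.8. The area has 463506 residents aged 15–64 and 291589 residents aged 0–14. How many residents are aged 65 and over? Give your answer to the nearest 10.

Total dependency ratio = (youth + elderly) / working-age × 100
72.8 = (291589 + E) / 463506 × 100
⇒ 45840

Aged 65 and over: 45840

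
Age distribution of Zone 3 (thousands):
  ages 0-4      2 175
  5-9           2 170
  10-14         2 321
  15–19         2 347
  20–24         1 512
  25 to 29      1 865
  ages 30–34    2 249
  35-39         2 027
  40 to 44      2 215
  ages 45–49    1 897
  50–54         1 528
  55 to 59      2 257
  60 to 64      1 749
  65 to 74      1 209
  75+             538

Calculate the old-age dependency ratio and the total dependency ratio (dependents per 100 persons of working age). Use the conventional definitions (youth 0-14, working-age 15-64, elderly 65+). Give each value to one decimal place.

Old-age dependency ratio: 8.9
Total dependency ratio: 42.8

0–14: 2 175 + 2 170 + 2 321 = 6 666
15–64: 2 347 + 1 512 + 1 865 + 2 249 + 2 027 + 2 215 + 1 897 + 1 528 + 2 257 + 1 749 = 19 646
65+: 1 209 + 538 = 1 747
Old-age dependency ratio = 1 747 / 19 646 × 100 = 8.9
Total dependency ratio = (6 666 + 1 747) / 19 646 × 100 = 8 413 / 19 646 × 100 = 42.8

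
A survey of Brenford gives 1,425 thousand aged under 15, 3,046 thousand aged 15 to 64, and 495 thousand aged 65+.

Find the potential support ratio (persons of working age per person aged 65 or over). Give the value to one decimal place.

Potential support ratio: 6.2

Potential support ratio = 3,046 / 495 = 6.2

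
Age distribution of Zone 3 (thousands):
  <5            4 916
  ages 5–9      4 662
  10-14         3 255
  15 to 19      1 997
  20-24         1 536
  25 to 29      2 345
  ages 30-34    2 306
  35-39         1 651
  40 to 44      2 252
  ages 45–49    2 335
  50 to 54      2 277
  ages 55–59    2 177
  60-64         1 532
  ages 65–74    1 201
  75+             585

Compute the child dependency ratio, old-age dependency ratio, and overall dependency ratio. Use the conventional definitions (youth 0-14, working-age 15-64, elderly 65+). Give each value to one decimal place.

Youth dependency ratio: 62.9
Old-age dependency ratio: 8.8
Total dependency ratio: 71.6

0–14: 4 916 + 4 662 + 3 255 = 12 833
15–64: 1 997 + 1 536 + 2 345 + 2 306 + 1 651 + 2 252 + 2 335 + 2 277 + 2 177 + 1 532 = 20 408
65+: 1 201 + 585 = 1 786
Youth dependency ratio = 12 833 / 20 408 × 100 = 62.9
Old-age dependency ratio = 1 786 / 20 408 × 100 = 8.8
Total dependency ratio = (12 833 + 1 786) / 20 408 × 100 = 14 619 / 20 408 × 100 = 71.6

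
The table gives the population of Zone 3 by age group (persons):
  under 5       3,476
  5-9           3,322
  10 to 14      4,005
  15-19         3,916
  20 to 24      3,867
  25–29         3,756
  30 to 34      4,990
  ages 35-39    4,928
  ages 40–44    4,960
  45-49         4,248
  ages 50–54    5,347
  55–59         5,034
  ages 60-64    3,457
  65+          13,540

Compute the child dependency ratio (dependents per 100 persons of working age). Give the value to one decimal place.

0–14: 3,476 + 3,322 + 4,005 = 10,803
15–64: 3,916 + 3,867 + 3,756 + 4,990 + 4,928 + 4,960 + 4,248 + 5,347 + 5,034 + 3,457 = 44,503
65+: 13,540
Youth dependency ratio = 10,803 / 44,503 × 100 = 24.3

Youth dependency ratio: 24.3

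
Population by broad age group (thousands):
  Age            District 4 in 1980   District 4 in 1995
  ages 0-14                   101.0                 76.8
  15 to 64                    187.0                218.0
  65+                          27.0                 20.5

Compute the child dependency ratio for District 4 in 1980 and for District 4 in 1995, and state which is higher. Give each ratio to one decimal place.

District 4 in 1980: 54.0
District 4 in 1995: 35.2
Higher: District 4 in 1980

District 4 in 1980: 101.0 / 187.0 × 100 = 54.0
District 4 in 1995: 76.8 / 218.0 × 100 = 35.2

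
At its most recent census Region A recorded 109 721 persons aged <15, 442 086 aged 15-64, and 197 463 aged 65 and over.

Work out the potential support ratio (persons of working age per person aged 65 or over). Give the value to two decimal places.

Potential support ratio: 2.24

Potential support ratio = 442 086 / 197 463 = 2.24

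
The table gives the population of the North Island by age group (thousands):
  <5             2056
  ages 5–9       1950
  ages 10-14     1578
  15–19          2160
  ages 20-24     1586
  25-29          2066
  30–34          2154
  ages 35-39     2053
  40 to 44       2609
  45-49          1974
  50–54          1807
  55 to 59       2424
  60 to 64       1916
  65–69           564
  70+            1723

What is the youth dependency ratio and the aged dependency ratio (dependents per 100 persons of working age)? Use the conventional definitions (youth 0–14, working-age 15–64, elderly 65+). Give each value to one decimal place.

Youth dependency ratio: 26.9
Old-age dependency ratio: 11.0

0–14: 2056 + 1950 + 1578 = 5584
15–64: 2160 + 1586 + 2066 + 2154 + 2053 + 2609 + 1974 + 1807 + 2424 + 1916 = 20749
65+: 564 + 1723 = 2287
Youth dependency ratio = 5584 / 20749 × 100 = 26.9
Old-age dependency ratio = 2287 / 20749 × 100 = 11.0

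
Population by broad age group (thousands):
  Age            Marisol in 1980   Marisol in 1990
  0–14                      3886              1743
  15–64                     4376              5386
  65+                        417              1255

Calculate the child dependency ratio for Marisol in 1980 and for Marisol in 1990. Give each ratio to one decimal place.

Marisol in 1980: 3886 / 4376 × 100 = 88.8
Marisol in 1990: 1743 / 5386 × 100 = 32.4

Marisol in 1980: 88.8
Marisol in 1990: 32.4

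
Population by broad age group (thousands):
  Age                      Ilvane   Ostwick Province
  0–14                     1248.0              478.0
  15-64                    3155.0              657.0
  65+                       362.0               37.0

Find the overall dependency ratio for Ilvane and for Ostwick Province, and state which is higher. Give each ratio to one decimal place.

Ilvane: (1248.0 + 362.0) / 3155.0 × 100 = 1610.0 / 3155.0 × 100 = 51.0
Ostwick Province: (478.0 + 37.0) / 657.0 × 100 = 515.0 / 657.0 × 100 = 78.4

Ilvane: 51.0
Ostwick Province: 78.4
Higher: Ostwick Province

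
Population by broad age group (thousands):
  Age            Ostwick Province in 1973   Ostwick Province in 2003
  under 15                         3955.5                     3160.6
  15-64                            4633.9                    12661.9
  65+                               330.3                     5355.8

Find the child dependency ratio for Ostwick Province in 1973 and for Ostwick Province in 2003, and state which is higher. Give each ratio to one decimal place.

Ostwick Province in 1973: 85.4
Ostwick Province in 2003: 25.0
Higher: Ostwick Province in 1973

Ostwick Province in 1973: 3955.5 / 4633.9 × 100 = 85.4
Ostwick Province in 2003: 3160.6 / 12661.9 × 100 = 25.0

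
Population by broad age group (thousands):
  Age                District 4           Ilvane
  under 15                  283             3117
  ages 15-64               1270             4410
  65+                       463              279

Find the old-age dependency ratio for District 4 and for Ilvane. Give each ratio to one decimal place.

District 4: 463 / 1270 × 100 = 36.5
Ilvane: 279 / 4410 × 100 = 6.3

District 4: 36.5
Ilvane: 6.3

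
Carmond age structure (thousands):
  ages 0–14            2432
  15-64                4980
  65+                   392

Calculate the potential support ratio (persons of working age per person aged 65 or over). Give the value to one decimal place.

Potential support ratio = 4980 / 392 = 12.7

Potential support ratio: 12.7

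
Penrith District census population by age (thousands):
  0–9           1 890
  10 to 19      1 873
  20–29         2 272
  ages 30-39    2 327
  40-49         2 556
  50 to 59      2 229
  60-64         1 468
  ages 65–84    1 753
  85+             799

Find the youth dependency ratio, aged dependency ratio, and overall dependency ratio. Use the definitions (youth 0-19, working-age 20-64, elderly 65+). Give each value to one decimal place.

0–19: 1 890 + 1 873 = 3 763
20–64: 2 272 + 2 327 + 2 556 + 2 229 + 1 468 = 10 852
65+: 1 753 + 799 = 2 552
Youth dependency ratio = 3 763 / 10 852 × 100 = 34.7
Old-age dependency ratio = 2 552 / 10 852 × 100 = 23.5
Total dependency ratio = (3 763 + 2 552) / 10 852 × 100 = 6 315 / 10 852 × 100 = 58.2

Youth dependency ratio: 34.7
Old-age dependency ratio: 23.5
Total dependency ratio: 58.2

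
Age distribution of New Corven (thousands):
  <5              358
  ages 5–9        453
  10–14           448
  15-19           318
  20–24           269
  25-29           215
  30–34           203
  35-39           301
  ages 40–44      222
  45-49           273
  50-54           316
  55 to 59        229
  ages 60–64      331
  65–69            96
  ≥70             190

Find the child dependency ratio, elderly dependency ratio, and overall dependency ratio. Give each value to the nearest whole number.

Youth dependency ratio: 47
Old-age dependency ratio: 11
Total dependency ratio: 58

0–14: 358 + 453 + 448 = 1259
15–64: 318 + 269 + 215 + 203 + 301 + 222 + 273 + 316 + 229 + 331 = 2677
65+: 96 + 190 = 286
Youth dependency ratio = 1259 / 2677 × 100 = 47
Old-age dependency ratio = 286 / 2677 × 100 = 11
Total dependency ratio = (1259 + 286) / 2677 × 100 = 1545 / 2677 × 100 = 58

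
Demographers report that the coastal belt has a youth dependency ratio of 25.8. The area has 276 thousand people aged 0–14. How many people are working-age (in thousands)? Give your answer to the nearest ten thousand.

Working-age: 1,070

Youth dependency ratio = youth / working-age × 100
25.8 = 276 / W × 100
⇒ 1,070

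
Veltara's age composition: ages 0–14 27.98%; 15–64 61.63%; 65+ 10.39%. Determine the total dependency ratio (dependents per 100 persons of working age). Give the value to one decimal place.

Total dependency ratio = (27.98 + 10.39) / 61.63 × 100 = 38.37 / 61.63 × 100 = 62.3

Total dependency ratio: 62.3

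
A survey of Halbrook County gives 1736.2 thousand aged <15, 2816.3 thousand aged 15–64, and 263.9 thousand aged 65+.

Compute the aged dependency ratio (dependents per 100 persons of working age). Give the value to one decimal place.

Old-age dependency ratio: 9.4

Old-age dependency ratio = 263.9 / 2816.3 × 100 = 9.4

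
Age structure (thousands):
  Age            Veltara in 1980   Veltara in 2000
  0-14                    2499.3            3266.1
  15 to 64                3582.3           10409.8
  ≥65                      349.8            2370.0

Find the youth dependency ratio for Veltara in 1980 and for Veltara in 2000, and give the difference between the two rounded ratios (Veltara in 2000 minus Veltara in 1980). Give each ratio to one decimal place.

Veltara in 1980: 69.8
Veltara in 2000: 31.4
Difference: -38.4

Veltara in 1980: 2499.3 / 3582.3 × 100 = 69.8
Veltara in 2000: 3266.1 / 10409.8 × 100 = 31.4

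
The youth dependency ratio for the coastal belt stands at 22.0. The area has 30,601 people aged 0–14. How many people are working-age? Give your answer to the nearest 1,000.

Working-age: 139,000

Youth dependency ratio = youth / working-age × 100
22.0 = 30,601 / W × 100
⇒ 139,000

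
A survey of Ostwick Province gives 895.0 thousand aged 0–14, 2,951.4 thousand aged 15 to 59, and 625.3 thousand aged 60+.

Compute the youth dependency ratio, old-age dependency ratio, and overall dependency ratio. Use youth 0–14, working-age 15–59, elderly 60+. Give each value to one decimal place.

Youth dependency ratio = 895.0 / 2,951.4 × 100 = 30.3
Old-age dependency ratio = 625.3 / 2,951.4 × 100 = 21.2
Total dependency ratio = (895.0 + 625.3) / 2,951.4 × 100 = 1,520.3 / 2,951.4 × 100 = 51.5

Youth dependency ratio: 30.3
Old-age dependency ratio: 21.2
Total dependency ratio: 51.5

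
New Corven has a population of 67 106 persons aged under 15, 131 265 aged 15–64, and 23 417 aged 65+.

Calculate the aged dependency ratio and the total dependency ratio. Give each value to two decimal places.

Old-age dependency ratio: 17.84
Total dependency ratio: 68.96

Old-age dependency ratio = 23 417 / 131 265 × 100 = 17.84
Total dependency ratio = (67 106 + 23 417) / 131 265 × 100 = 90 523 / 131 265 × 100 = 68.96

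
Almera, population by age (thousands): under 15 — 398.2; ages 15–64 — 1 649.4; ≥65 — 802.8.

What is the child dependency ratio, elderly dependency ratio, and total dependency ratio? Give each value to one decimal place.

Youth dependency ratio = 398.2 / 1 649.4 × 100 = 24.1
Old-age dependency ratio = 802.8 / 1 649.4 × 100 = 48.7
Total dependency ratio = (398.2 + 802.8) / 1 649.4 × 100 = 1 201.0 / 1 649.4 × 100 = 72.8

Youth dependency ratio: 24.1
Old-age dependency ratio: 48.7
Total dependency ratio: 72.8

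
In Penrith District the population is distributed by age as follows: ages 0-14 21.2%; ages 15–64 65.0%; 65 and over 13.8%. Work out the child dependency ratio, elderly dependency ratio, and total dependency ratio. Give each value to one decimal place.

Youth dependency ratio: 32.6
Old-age dependency ratio: 21.2
Total dependency ratio: 53.8

Youth dependency ratio = 21.2 / 65.0 × 100 = 32.6
Old-age dependency ratio = 13.8 / 65.0 × 100 = 21.2
Total dependency ratio = (21.2 + 13.8) / 65.0 × 100 = 35.0 / 65.0 × 100 = 53.8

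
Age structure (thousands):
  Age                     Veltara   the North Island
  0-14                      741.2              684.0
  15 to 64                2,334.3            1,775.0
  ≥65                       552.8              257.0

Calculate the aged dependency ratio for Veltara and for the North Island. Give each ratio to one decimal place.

Veltara: 23.7
the North Island: 14.5

Veltara: 552.8 / 2,334.3 × 100 = 23.7
the North Island: 257.0 / 1,775.0 × 100 = 14.5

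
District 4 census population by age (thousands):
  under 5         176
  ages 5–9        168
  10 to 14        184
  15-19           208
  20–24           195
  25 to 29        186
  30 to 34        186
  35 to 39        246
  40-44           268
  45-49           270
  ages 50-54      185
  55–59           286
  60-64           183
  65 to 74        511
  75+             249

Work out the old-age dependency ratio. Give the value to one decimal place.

0–14: 176 + 168 + 184 = 528
15–64: 208 + 195 + 186 + 186 + 246 + 268 + 270 + 185 + 286 + 183 = 2213
65+: 511 + 249 = 760
Old-age dependency ratio = 760 / 2213 × 100 = 34.3

Old-age dependency ratio: 34.3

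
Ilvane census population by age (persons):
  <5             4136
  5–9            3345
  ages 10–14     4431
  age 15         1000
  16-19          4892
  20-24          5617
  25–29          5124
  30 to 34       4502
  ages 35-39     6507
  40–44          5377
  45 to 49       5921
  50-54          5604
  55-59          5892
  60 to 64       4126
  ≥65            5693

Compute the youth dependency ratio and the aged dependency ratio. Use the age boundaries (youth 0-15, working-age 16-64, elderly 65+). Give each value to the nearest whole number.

Youth dependency ratio: 24
Old-age dependency ratio: 11

0–15: 4136 + 3345 + 4431 + 1000 = 12912
16–64: 4892 + 5617 + 5124 + 4502 + 6507 + 5377 + 5921 + 5604 + 5892 + 4126 = 53562
65+: 5693
Youth dependency ratio = 12912 / 53562 × 100 = 24
Old-age dependency ratio = 5693 / 53562 × 100 = 11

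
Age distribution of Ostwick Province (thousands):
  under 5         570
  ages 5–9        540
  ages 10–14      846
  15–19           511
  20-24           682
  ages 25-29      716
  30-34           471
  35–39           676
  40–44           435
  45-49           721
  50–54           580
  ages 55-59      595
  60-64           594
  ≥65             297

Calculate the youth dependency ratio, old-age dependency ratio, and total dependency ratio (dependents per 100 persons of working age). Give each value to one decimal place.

0–14: 570 + 540 + 846 = 1,956
15–64: 511 + 682 + 716 + 471 + 676 + 435 + 721 + 580 + 595 + 594 = 5,981
65+: 297
Youth dependency ratio = 1,956 / 5,981 × 100 = 32.7
Old-age dependency ratio = 297 / 5,981 × 100 = 5.0
Total dependency ratio = (1,956 + 297) / 5,981 × 100 = 2,253 / 5,981 × 100 = 37.7

Youth dependency ratio: 32.7
Old-age dependency ratio: 5.0
Total dependency ratio: 37.7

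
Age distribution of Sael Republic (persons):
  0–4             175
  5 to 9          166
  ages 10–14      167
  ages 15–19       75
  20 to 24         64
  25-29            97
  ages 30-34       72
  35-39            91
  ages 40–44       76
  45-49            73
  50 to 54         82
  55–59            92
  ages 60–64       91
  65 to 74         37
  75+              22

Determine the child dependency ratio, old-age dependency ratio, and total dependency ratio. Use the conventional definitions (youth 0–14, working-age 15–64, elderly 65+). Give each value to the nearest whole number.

Youth dependency ratio: 62
Old-age dependency ratio: 7
Total dependency ratio: 70

0–14: 175 + 166 + 167 = 508
15–64: 75 + 64 + 97 + 72 + 91 + 76 + 73 + 82 + 92 + 91 = 813
65+: 37 + 22 = 59
Youth dependency ratio = 508 / 813 × 100 = 62
Old-age dependency ratio = 59 / 813 × 100 = 7
Total dependency ratio = (508 + 59) / 813 × 100 = 567 / 813 × 100 = 70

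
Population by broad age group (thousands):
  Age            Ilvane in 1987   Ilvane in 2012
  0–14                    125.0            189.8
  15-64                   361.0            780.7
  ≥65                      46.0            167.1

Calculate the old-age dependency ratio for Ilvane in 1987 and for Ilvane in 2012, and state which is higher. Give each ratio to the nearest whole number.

Ilvane in 1987: 13
Ilvane in 2012: 21
Higher: Ilvane in 2012

Ilvane in 1987: 46.0 / 361.0 × 100 = 13
Ilvane in 2012: 167.1 / 780.7 × 100 = 21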